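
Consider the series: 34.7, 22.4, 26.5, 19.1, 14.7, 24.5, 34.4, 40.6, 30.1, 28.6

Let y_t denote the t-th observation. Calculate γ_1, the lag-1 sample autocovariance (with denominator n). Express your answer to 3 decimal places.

22.977

Mean ȳ = (34.7 + 22.4 + 26.5 + 19.1 + 14.7 + 24.5 + 34.4 + 40.6 + 30.1 + 28.6)/10 = 27.5600
Σ_{t=1}^{9}(y_t−ȳ)(y_{t+1}−ȳ) = 229.7684
γ_1 = 229.7684 / 10 = 22.977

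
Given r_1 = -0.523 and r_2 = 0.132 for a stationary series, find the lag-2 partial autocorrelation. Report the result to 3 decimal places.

-0.195

φ_{22} = (r_2 − r_1²) / (1 − r_1²)
r_1² = (-0.523)² = 0.273529
Numerator = 0.132 − 0.2735 = -0.1415; denominator = 1 − 0.2735 = 0.7265
φ_{22} = -0.1415 / 0.7265 = -0.195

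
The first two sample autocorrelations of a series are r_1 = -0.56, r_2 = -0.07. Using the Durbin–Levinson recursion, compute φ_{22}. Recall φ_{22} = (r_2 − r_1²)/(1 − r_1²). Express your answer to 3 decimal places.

φ_{22} = (r_2 − r_1²) / (1 − r_1²)
r_1² = (-0.56)² = 0.3136
Numerator = -0.07 − 0.3136 = -0.3836; denominator = 1 − 0.3136 = 0.6864
φ_{22} = -0.3836 / 0.6864 = -0.559

-0.559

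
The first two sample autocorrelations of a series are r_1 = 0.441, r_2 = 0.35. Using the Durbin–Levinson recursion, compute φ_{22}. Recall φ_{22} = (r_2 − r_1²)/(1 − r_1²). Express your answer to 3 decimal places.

0.193

φ_{22} = (r_2 − r_1²) / (1 − r_1²)
r_1² = (0.441)² = 0.194481
Numerator = 0.35 − 0.1945 = 0.1555; denominator = 1 − 0.1945 = 0.8055
φ_{22} = 0.1555 / 0.8055 = 0.193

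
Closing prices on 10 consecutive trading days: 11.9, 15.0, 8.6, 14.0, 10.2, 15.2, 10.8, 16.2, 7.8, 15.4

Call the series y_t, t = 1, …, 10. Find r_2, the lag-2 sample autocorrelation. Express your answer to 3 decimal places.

0.618

Mean ȳ = (11.9 + 15.0 + 8.6 + 14.0 + 10.2 + 15.2 + 10.8 + 16.2 + 7.8 + 15.4)/10 = 12.5100
Numerator Σ_{t=1}^{8}(y_t−ȳ)(y_{t+2}−ȳ) = 51.7298
Denominator Σ(y_t−ȳ)² = 83.7290
r_2 = 51.7298 / 83.7290 = 0.618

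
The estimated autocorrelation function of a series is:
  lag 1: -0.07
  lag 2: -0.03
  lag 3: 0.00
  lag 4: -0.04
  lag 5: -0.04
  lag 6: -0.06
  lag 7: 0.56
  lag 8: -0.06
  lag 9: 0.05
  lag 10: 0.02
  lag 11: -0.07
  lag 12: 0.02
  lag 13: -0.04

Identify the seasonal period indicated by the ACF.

7

The largest autocorrelation is r_7 = 0.56; the remaining lags stay at or below 0.05.
The dominant spike at lag 7 indicates a seasonal period of 7.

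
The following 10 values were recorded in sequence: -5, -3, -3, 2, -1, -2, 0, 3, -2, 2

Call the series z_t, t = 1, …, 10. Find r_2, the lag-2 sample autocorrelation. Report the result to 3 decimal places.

0.090

Mean z̄ = (-5 − 3 − 3 + 2 − 1 − 2 + 0 + 3 − 2 + 2)/10 = -0.9000
Numerator Σ_{t=1}^{8}(z_t−z̄)(z_{t+2}−z̄) = 5.4800
Denominator Σ(z_t−z̄)² = 60.9000
r_2 = 5.4800 / 60.9000 = 0.090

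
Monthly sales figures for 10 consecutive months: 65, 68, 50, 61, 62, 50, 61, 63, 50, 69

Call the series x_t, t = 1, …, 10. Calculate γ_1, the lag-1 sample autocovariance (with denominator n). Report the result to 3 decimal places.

-19.651

Mean x̄ = (65 + 68 + 50 + 61 + 62 + 50 + 61 + 63 + 50 + 69)/10 = 59.9000
Σ_{t=1}^{9}(x_t−x̄)(x_{t+1}−x̄) = -196.5100
γ_1 = -196.5100 / 10 = -19.651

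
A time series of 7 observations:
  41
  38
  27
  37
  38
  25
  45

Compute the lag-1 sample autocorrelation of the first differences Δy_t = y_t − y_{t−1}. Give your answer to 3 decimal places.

-0.416

First differences Δy: -3, -11, 10, 1, -13, 20
Mean of differences = 0.6667
Numerator Σ(Δy_t−Δȳ)(Δy_{t+1}−Δȳ) = -331.7778
Denominator Σ(Δy_t−Δȳ)² = 797.3333
r_1(Δy) = -331.7778 / 797.3333 = -0.416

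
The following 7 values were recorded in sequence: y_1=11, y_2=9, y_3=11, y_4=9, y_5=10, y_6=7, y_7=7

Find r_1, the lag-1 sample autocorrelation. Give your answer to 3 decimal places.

0.109

Mean ȳ = (11 + 9 + 11 + 9 + 10 + 7 + 7)/7 = 9.1429
Deviations from mean: 1.8571, -0.1429, 1.8571, -0.1429, 0.8571, -2.1429, -2.1429
Σ(y_t−ȳ)(y_{t+1}−ȳ) = (-0.2653) + (-0.2653) + (-0.2653) + (-0.1224) + (-1.8367) + (4.5918) = 1.8367
Denominator Σ(y_t−ȳ)² = 16.8571
r_1 = 1.8367 / 16.8571 = 0.109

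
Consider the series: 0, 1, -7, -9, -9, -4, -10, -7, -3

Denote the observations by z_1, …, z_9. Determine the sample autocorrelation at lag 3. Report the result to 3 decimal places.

Mean z̄ = (0 + 1 − 7 − 9 − 9 − 4 − 10 − 7 − 3)/9 = -5.3333
Σ(z_t−z̄)(z_{t+3}−z̄) = (-19.5556) + (-23.2222) + (-2.2222) + (17.1111) + (6.1111) + (3.1111) = -18.6667
Denominator Σ(z_t−z̄)² = 130.0000
r_3 = -18.6667 / 130.0000 = -0.144

-0.144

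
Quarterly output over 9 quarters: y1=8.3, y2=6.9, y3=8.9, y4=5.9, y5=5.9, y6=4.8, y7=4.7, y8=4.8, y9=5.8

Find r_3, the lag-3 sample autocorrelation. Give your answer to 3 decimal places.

-0.168

Mean ȳ = (8.3 + 6.9 + 8.9 + 5.9 + 5.9 + 4.8 + 4.7 + 4.8 + 5.8)/9 = 6.2222
Numerator Σ_{t=1}^{6}(y_t−ȳ)(y_{t+3}−ȳ) = -3.1470
Denominator Σ(y_t−ȳ)² = 18.6956
r_3 = -3.1470 / 18.6956 = -0.168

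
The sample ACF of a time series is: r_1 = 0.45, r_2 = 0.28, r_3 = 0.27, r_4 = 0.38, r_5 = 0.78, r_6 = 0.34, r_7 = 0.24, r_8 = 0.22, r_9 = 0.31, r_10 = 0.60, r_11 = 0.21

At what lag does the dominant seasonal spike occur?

5

The largest autocorrelation is r_5 = 0.78, with a weaker echo at lag 10 (0.60); the remaining lags stay at or below 0.45. The elevated value at lag 1 (0.45), dropping to 0.28 at lag 2, reflects decaying short-term dependence rather than seasonality.
The dominant spike at lag 5 indicates a seasonal period of 5.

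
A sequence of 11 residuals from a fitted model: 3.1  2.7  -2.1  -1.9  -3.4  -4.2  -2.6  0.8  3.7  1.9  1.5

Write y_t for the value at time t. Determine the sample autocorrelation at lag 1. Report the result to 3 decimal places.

0.603

Mean ȳ = (3.1 + 2.7 − 2.1 − 1.9 − 3.4 − 4.2 − 2.6 + 0.8 + 3.7 + 1.9 + 1.5)/11 = -0.0455
Numerator Σ_{t=1}^{10}(y_t−ȳ)(y_{t+1}−ȳ) = 48.8761
Denominator Σ(y_t−ȳ)² = 81.0473
r_1 = 48.8761 / 81.0473 = 0.603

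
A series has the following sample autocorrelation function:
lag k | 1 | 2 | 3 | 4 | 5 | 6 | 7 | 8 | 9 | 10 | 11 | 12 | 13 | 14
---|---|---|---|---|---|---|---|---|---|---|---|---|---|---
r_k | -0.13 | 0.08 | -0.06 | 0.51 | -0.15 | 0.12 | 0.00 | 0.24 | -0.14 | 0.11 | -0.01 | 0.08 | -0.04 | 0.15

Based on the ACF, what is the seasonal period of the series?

4

The largest autocorrelation is r_4 = 0.51, with a weaker echo at lag 8 (0.24); the remaining lags stay at or below 0.15.
The dominant spike at lag 4 indicates a seasonal period of 4.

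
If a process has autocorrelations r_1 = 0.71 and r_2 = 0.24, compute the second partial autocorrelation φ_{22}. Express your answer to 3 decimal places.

-0.533

φ_{22} = (r_2 − r_1²) / (1 − r_1²)
r_1² = (0.71)² = 0.5041
Numerator = 0.24 − 0.5041 = -0.2641; denominator = 1 − 0.5041 = 0.4959
φ_{22} = -0.2641 / 0.4959 = -0.533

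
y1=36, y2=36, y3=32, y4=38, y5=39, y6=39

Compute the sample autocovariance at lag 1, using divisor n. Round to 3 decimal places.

Mean ȳ = (36 + 36 + 32 + 38 + 39 + 39)/6 = 36.6667
Σ_{t=1}^{5}(y_t−ȳ)(y_{t+1}−ȳ) = 5.8889
γ_1 = 5.8889 / 6 = 0.981

0.981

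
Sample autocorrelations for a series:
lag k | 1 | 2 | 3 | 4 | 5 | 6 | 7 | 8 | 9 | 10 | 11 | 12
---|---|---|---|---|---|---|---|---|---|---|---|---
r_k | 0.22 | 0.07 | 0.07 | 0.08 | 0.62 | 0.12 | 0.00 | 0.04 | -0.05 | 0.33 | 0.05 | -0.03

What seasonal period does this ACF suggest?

5

The largest autocorrelation is r_5 = 0.62, with a weaker echo at lag 10 (0.33); the remaining lags stay at or below 0.22. The elevated value at lag 1 (0.22), dropping to 0.07 at lag 2, reflects decaying short-term dependence rather than seasonality.
The dominant spike at lag 5 indicates a seasonal period of 5.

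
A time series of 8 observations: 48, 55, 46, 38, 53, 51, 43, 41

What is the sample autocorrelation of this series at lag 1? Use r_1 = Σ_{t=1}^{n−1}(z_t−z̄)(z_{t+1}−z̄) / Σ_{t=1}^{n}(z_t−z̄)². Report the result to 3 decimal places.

-0.050

Mean z̄ = (48 + 55 + 46 + 38 + 53 + 51 + 43 + 41)/8 = 46.8750
Deviations from mean: 1.1250, 8.1250, -0.8750, -8.8750, 6.1250, 4.1250, -3.8750, -5.8750
Numerator Σ_{t=1}^{7}(z_t−z̄)(z_{t+1}−z̄) = -12.5156
Denominator Σ(z_t−z̄)² = 250.8750
r_1 = -12.5156 / 250.8750 = -0.050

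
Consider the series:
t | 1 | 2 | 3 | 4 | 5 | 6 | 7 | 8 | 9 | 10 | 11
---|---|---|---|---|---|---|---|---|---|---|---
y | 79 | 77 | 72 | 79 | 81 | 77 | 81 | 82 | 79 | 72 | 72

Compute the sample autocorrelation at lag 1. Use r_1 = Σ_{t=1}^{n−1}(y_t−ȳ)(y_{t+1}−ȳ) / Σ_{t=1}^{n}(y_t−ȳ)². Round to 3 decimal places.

0.283

Mean ȳ = (79 + 77 + 72 + 79 + 81 + 77 + 81 + 82 + 79 + 72 + 72)/11 = 77.3636
Numerator Σ_{t=1}^{10}(y_t−ȳ)(y_{t+1}−ȳ) = 40.3223
Denominator Σ(y_t−ȳ)² = 142.5455
r_1 = 40.3223 / 142.5455 = 0.283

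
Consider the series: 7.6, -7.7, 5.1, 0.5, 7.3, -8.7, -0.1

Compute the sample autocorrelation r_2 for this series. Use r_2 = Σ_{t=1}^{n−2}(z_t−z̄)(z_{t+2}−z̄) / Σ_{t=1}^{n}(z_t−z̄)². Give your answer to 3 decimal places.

0.219

Mean z̄ = (7.6 − 7.7 + 5.1 + 0.5 + 7.3 − 8.7 − 0.1)/7 = 0.5714
Deviations from mean: 7.0286, -8.2714, 4.5286, -0.0714, 6.7286, -9.2714, -0.6714
Σ(z_t−z̄)(z_{t+2}−z̄) = (31.8294) + (0.5908) + (30.4708) + (0.6622) + (-4.5178) = 59.0355
Denominator Σ(z_t−z̄)² = 270.0143
r_2 = 59.0355 / 270.0143 = 0.219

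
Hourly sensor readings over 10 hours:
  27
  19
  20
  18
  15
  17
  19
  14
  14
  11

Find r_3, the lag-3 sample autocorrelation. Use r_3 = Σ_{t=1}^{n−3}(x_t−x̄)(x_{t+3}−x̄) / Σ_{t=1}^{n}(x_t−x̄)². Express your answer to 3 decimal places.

0.006

Mean x̄ = (27 + 19 + 20 + 18 + 15 + 17 + 19 + 14 + 14 + 11)/10 = 17.4000
Numerator Σ_{t=1}^{7}(x_t−x̄)(x_{t+3}−x̄) = 1.1200
Denominator Σ(x_t−x̄)² = 174.4000
r_3 = 1.1200 / 174.4000 = 0.006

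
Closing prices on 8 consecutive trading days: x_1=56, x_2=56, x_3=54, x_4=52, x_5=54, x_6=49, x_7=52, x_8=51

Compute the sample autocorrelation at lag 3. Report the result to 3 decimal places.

Mean x̄ = (56 + 56 + 54 + 52 + 54 + 49 + 52 + 51)/8 = 53.0000
Numerator Σ_{t=1}^{5}(x_t−x̄)(x_{t+3}−x̄) = -5.0000
Denominator Σ(x_t−x̄)² = 42.0000
r_3 = -5.0000 / 42.0000 = -0.119

-0.119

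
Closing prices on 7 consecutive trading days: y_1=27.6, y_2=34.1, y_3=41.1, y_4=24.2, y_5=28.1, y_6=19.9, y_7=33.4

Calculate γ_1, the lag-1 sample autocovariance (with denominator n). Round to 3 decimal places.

Mean ȳ = (27.6 + 34.1 + 41.1 + 24.2 + 28.1 + 19.9 + 33.4)/7 = 29.7714
Deviations: -2.1714, 4.3286, 11.3286, -5.5714, -1.6714, -9.8714, 3.6286
Σ_{t=1}^{6}(y_t−ȳ)(y_{t+1}−ȳ) = -33.4865
γ_1 = -33.4865 / 7 = -4.784

-4.784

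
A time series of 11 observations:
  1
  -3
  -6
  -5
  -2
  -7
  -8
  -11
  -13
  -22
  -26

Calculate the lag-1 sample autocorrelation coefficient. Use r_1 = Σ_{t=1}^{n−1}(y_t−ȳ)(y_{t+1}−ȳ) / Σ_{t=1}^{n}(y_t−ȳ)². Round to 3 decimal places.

Mean ȳ = (1 − 3 − 6 − 5 − 2 − 7 − 8 − 11 − 13 − 22 − 26)/11 = -9.2727
Numerator Σ_{t=1}^{10}(y_t−ȳ)(y_{t+1}−ȳ) = 414.0165
Denominator Σ(y_t−ȳ)² = 692.1818
r_1 = 414.0165 / 692.1818 = 0.598

0.598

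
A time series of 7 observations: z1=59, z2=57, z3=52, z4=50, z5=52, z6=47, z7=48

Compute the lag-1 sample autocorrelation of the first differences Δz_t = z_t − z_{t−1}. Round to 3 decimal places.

-0.483

First differences Δz: -2, -5, -2, 2, -5, 1
Mean of differences = -1.8333
Numerator Σ(Δz_t−Δz̄)(Δz_{t+1}−Δz̄) = -20.6944
Denominator Σ(Δz_t−Δz̄)² = 42.8333
r_1(Δz) = -20.6944 / 42.8333 = -0.483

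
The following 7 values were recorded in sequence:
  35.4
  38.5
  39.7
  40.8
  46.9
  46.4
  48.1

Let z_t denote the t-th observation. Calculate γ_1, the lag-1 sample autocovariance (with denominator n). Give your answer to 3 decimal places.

Mean z̄ = (35.4 + 38.5 + 39.7 + 40.8 + 46.9 + 46.4 + 48.1)/7 = 42.2571
Σ_{t=1}^{6}(z_t−z̄)(z_{t+1}−z̄) = 75.7724
γ_1 = 75.7724 / 7 = 10.825

10.825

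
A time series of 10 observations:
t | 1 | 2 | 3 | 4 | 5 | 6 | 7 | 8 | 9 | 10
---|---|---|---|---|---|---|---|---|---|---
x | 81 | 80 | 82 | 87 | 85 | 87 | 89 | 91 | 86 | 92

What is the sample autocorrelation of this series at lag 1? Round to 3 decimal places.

Mean x̄ = (81 + 80 + 82 + 87 + 85 + 87 + 89 + 91 + 86 + 92)/10 = 86.0000
Numerator Σ_{t=1}^{9}(x_t−x̄)(x_{t+1}−x̄) = 66.0000
Denominator Σ(x_t−x̄)² = 150.0000
r_1 = 66.0000 / 150.0000 = 0.440

0.440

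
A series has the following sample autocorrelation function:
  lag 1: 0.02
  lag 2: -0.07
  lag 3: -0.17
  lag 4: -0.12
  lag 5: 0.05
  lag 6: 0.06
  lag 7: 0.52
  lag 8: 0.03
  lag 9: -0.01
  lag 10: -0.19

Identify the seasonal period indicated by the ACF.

The largest autocorrelation is r_7 = 0.52; the remaining lags stay at or below 0.06.
The dominant spike at lag 7 indicates a seasonal period of 7.

7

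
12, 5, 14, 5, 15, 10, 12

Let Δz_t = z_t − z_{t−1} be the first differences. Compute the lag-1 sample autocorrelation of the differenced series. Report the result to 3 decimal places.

-0.865

First differences Δz: -7, 9, -9, 10, -5, 2
Mean of differences = 0.0000
Numerator Σ(Δz_t−Δz̄)(Δz_{t+1}−Δz̄) = -294.0000
Denominator Σ(Δz_t−Δz̄)² = 340.0000
r_1(Δz) = -294.0000 / 340.0000 = -0.865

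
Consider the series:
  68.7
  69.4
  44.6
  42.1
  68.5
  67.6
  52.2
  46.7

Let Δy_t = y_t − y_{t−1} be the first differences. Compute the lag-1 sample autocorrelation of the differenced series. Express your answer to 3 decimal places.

First differences Δy: 0.7, -24.8, -2.5, 26.4, -0.9, -15.4, -5.5
Mean of differences = -3.1429
Numerator Σ(Δy_t−Δȳ)(Δy_{t+1}−Δȳ) = -10.4947
Denominator Σ(Δy_t−Δȳ)² = 1517.8171
r_1(Δy) = -10.4947 / 1517.8171 = -0.007

-0.007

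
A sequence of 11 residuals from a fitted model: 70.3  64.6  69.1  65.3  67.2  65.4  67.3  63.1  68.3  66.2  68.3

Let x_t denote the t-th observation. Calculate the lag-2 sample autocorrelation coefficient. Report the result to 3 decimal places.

Mean x̄ = (70.3 + 64.6 + 69.1 + 65.3 + 67.2 + 65.4 + 67.3 + 63.1 + 68.3 + 66.2 + 68.3)/11 = 66.8273
Numerator Σ_{t=1}^{9}(x_t−x̄)(x_{t+2}−x̄) = 25.0203
Denominator Σ(x_t−x̄)² = 45.5418
r_2 = 25.0203 / 45.5418 = 0.549

0.549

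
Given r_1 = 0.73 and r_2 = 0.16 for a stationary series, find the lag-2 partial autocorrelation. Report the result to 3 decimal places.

-0.798

φ_{22} = (r_2 − r_1²) / (1 − r_1²)
r_1² = (0.73)² = 0.5329
Numerator = 0.16 − 0.5329 = -0.3729; denominator = 1 − 0.5329 = 0.4671
φ_{22} = -0.3729 / 0.4671 = -0.798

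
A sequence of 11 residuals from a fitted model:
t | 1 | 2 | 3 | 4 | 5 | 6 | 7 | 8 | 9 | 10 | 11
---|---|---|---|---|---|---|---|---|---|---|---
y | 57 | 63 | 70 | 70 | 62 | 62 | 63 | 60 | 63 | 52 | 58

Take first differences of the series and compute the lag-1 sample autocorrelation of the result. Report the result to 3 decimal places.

First differences Δy: 6, 7, 0, -8, 0, 1, -3, 3, -11, 6
Mean of differences = 0.1000
Numerator Σ(Δy_t−Δȳ)(Δy_{t+1}−Δȳ) = -67.9100
Denominator Σ(Δy_t−Δȳ)² = 324.9000
r_1(Δy) = -67.9100 / 324.9000 = -0.209

-0.209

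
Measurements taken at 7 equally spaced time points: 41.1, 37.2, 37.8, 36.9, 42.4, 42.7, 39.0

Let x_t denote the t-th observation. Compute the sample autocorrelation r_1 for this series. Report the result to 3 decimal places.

0.133

Mean x̄ = (41.1 + 37.2 + 37.8 + 36.9 + 42.4 + 42.7 + 39.0)/7 = 39.5857
Σ(x_t−x̄)(x_{t+1}−x̄) = (-3.6127) + (4.2602) + (4.7959) + (-7.5584) + (8.7645) + (-1.8241) = 4.8255
Denominator Σ(x_t−x̄)² = 36.3486
r_1 = 4.8255 / 36.3486 = 0.133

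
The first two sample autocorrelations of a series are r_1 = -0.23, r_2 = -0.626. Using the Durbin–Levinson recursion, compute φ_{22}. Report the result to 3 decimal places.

-0.717

φ_{22} = (r_2 − r_1²) / (1 − r_1²)
r_1² = (-0.23)² = 0.0529
Numerator = -0.626 − 0.0529 = -0.6789; denominator = 1 − 0.0529 = 0.9471
φ_{22} = -0.6789 / 0.9471 = -0.717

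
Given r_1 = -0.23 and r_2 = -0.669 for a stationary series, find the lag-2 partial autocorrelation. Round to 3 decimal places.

φ_{22} = (r_2 − r_1²) / (1 − r_1²)
r_1² = (-0.23)² = 0.0529
Numerator = -0.669 − 0.0529 = -0.7219; denominator = 1 − 0.0529 = 0.9471
φ_{22} = -0.7219 / 0.9471 = -0.762

-0.762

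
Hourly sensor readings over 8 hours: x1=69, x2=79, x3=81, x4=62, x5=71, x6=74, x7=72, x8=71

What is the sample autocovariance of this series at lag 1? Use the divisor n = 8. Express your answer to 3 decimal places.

-5.346

Mean x̄ = (69 + 79 + 81 + 62 + 71 + 74 + 72 + 71)/8 = 72.3750
Deviations: -3.3750, 6.6250, 8.6250, -10.3750, -1.3750, 1.6250, -0.3750, -1.3750
Σ_{t=1}^{7}(x_t−x̄)(x_{t+1}−x̄) = -42.7656
γ_1 = -42.7656 / 8 = -5.346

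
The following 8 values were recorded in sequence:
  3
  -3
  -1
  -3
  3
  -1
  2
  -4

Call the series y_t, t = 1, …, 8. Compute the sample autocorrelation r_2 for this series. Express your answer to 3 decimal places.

Mean ȳ = (3 − 3 − 1 − 3 + 3 − 1 + 2 − 4)/8 = -0.5000
Numerator Σ_{t=1}^{6}(y_t−ȳ)(y_{t+2}−ȳ) = 14.5000
Denominator Σ(y_t−ȳ)² = 56.0000
r_2 = 14.5000 / 56.0000 = 0.259

0.259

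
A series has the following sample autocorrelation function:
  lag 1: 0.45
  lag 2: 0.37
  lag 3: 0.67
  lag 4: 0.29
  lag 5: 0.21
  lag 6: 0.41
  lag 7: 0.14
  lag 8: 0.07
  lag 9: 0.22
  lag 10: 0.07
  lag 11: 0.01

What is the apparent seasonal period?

3

The largest autocorrelation is r_3 = 0.67; the remaining lags stay at or below 0.45. The elevated value at lag 1 (0.45), dropping to 0.37 at lag 2, reflects decaying short-term dependence rather than seasonality.
The dominant spike at lag 3 indicates a seasonal period of 3.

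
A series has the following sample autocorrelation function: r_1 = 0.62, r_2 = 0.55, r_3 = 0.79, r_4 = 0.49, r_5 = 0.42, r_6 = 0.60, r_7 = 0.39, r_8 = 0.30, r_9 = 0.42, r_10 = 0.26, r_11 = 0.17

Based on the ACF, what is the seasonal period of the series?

3

The largest autocorrelation is r_3 = 0.79; the remaining lags stay at or below 0.62. The elevated value at lag 1 (0.62), dropping to 0.55 at lag 2, reflects decaying short-term dependence rather than seasonality.
The dominant spike at lag 3 indicates a seasonal period of 3.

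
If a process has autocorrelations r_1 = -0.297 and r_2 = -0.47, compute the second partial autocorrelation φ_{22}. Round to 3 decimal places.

-0.612

φ_{22} = (r_2 − r_1²) / (1 − r_1²)
r_1² = (-0.297)² = 0.088209
Numerator = -0.47 − 0.0882 = -0.5582; denominator = 1 − 0.0882 = 0.9118
φ_{22} = -0.5582 / 0.9118 = -0.612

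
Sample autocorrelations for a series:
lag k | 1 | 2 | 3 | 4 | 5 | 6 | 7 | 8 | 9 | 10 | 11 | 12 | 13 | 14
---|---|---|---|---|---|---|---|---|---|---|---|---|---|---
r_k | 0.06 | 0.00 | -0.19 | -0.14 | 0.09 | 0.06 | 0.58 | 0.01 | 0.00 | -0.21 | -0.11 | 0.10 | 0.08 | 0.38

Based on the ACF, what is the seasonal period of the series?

7

The largest autocorrelation is r_7 = 0.58, with a weaker echo at lag 14 (0.38); the remaining lags stay at or below 0.10.
The dominant spike at lag 7 indicates a seasonal period of 7.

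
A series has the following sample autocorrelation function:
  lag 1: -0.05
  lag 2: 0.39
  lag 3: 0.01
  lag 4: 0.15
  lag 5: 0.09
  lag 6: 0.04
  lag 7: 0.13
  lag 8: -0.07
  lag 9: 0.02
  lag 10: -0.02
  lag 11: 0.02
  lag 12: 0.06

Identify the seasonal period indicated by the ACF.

2

The largest autocorrelation is r_2 = 0.39, with a weaker echo at lag 4 (0.15); the remaining lags stay at or below 0.13.
The dominant spike at lag 2 indicates a seasonal period of 2.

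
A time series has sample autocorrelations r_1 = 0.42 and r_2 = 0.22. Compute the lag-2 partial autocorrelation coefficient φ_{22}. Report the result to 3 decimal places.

φ_{22} = (r_2 − r_1²) / (1 − r_1²)
r_1² = (0.42)² = 0.1764
Numerator = 0.22 − 0.1764 = 0.0436; denominator = 1 − 0.1764 = 0.8236
φ_{22} = 0.0436 / 0.8236 = 0.053

0.053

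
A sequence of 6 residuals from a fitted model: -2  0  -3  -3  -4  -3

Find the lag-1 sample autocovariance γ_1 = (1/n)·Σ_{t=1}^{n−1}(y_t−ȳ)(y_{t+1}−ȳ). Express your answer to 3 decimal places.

Mean ȳ = (-2 + 0 − 3 − 3 − 4 − 3)/6 = -2.5000
Deviations: 0.5000, 2.5000, -0.5000, -0.5000, -1.5000, -0.5000
Σ_{t=1}^{5}(y_t−ȳ)(y_{t+1}−ȳ) = 1.7500
γ_1 = 1.7500 / 6 = 0.292

0.292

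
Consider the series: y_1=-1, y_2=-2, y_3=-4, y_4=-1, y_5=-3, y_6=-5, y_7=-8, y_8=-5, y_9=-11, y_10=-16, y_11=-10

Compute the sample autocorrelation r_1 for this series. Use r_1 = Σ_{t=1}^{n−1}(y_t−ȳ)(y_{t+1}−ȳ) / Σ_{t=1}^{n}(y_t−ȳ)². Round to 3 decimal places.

Mean ȳ = (-1 − 2 − 4 − 1 − 3 − 5 − 8 − 5 − 11 − 16 − 10)/11 = -6.0000
Numerator Σ_{t=1}^{10}(y_t−ȳ)(y_{t+1}−ȳ) = 137.0000
Denominator Σ(y_t−ȳ)² = 226.0000
r_1 = 137.0000 / 226.0000 = 0.606

0.606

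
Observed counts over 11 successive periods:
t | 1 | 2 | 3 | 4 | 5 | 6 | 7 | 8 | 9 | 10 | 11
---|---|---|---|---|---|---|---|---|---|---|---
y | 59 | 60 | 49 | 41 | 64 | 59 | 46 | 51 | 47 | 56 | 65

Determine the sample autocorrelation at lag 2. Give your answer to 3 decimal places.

-0.534

Mean ȳ = (59 + 60 + 49 + 41 + 64 + 59 + 46 + 51 + 47 + 56 + 65)/11 = 54.2727
Numerator Σ_{t=1}^{9}(y_t−ȳ)(y_{t+2}−ȳ) = -334.4215
Denominator Σ(y_t−ȳ)² = 626.1818
r_2 = -334.4215 / 626.1818 = -0.534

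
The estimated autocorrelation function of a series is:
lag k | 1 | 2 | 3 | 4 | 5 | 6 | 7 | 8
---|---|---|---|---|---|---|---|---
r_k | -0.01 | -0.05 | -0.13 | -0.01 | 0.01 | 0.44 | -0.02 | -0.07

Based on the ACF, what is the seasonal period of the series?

6

The largest autocorrelation is r_6 = 0.44; the remaining lags stay at or below 0.01.
The dominant spike at lag 6 indicates a seasonal period of 6.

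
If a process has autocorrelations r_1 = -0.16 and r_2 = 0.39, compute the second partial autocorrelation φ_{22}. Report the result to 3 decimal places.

0.374

φ_{22} = (r_2 − r_1²) / (1 − r_1²)
r_1² = (-0.16)² = 0.0256
Numerator = 0.39 − 0.0256 = 0.3644; denominator = 1 − 0.0256 = 0.9744
φ_{22} = 0.3644 / 0.9744 = 0.374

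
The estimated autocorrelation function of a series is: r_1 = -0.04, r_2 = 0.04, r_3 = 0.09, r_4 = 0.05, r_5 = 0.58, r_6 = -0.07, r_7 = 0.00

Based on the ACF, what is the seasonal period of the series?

The largest autocorrelation is r_5 = 0.58; the remaining lags stay at or below 0.09.
The dominant spike at lag 5 indicates a seasonal period of 5.

5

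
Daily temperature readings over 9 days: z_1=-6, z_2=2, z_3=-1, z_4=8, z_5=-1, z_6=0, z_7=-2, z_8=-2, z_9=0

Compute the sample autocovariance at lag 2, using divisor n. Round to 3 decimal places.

2.866

Mean z̄ = (-6 + 2 − 1 + 8 − 1 + 0 − 2 − 2 + 0)/9 = -0.2222
Σ_{t=1}^{7}(z_t−z̄)(z_{t+2}−z̄) = 25.7901
γ_2 = 25.7901 / 9 = 2.866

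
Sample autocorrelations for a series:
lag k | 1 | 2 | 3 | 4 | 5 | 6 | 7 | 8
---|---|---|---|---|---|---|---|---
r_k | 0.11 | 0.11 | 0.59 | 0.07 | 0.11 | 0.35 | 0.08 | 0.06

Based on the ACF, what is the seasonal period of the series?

3

The largest autocorrelation is r_3 = 0.59, with a weaker echo at lag 6 (0.35); the remaining lags stay at or below 0.11.
The dominant spike at lag 3 indicates a seasonal period of 3.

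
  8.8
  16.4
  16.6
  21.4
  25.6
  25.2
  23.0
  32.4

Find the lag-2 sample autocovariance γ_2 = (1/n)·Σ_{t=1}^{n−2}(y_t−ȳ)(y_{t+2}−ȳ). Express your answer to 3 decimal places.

11.182

Mean ȳ = (8.8 + 16.4 + 16.6 + 21.4 + 25.6 + 25.2 + 23.0 + 32.4)/8 = 21.1750
Deviations: -12.3750, -4.7750, -4.5750, 0.2250, 4.4250, 4.0250, 1.8250, 11.2250
Σ_{t=1}^{6}(y_t−ȳ)(y_{t+2}−ȳ) = 89.4588
γ_2 = 89.4588 / 8 = 11.182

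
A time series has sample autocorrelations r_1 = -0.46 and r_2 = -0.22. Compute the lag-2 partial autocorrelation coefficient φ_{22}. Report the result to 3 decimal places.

φ_{22} = (r_2 − r_1²) / (1 − r_1²)
r_1² = (-0.46)² = 0.2116
Numerator = -0.22 − 0.2116 = -0.4316; denominator = 1 − 0.2116 = 0.7884
φ_{22} = -0.4316 / 0.7884 = -0.547

-0.547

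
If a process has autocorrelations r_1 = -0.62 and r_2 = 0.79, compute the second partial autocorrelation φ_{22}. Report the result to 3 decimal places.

φ_{22} = (r_2 − r_1²) / (1 − r_1²)
r_1² = (-0.62)² = 0.3844
Numerator = 0.79 − 0.3844 = 0.4056; denominator = 1 − 0.3844 = 0.6156
φ_{22} = 0.4056 / 0.6156 = 0.659

0.659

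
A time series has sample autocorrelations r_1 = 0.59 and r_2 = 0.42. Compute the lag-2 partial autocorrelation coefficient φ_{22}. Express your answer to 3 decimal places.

φ_{22} = (r_2 − r_1²) / (1 − r_1²)
r_1² = (0.59)² = 0.3481
Numerator = 0.42 − 0.3481 = 0.0719; denominator = 1 − 0.3481 = 0.6519
φ_{22} = 0.0719 / 0.6519 = 0.110

0.110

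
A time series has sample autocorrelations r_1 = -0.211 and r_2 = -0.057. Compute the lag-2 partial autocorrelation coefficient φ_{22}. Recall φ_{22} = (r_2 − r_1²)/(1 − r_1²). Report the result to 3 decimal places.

φ_{22} = (r_2 − r_1²) / (1 − r_1²)
r_1² = (-0.211)² = 0.044521
Numerator = -0.057 − 0.0445 = -0.1015; denominator = 1 − 0.0445 = 0.9555
φ_{22} = -0.1015 / 0.9555 = -0.106

-0.106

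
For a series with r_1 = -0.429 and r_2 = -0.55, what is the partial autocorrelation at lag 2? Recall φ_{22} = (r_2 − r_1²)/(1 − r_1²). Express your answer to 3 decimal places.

-0.900

φ_{22} = (r_2 − r_1²) / (1 − r_1²)
r_1² = (-0.429)² = 0.184041
Numerator = -0.55 − 0.1840 = -0.7340; denominator = 1 − 0.1840 = 0.8160
φ_{22} = -0.7340 / 0.8160 = -0.900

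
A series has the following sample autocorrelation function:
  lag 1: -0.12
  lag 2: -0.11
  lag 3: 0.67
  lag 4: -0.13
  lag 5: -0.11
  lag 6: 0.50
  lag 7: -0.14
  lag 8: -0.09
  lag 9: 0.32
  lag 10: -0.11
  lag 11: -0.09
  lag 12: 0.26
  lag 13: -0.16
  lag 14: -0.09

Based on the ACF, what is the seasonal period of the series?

The largest autocorrelation is r_3 = 0.67, with weaker echoes at lags 6 (0.50), 9 (0.32) and 12 (0.26); the remaining lags stay at or below -0.09.
The dominant spike at lag 3 indicates a seasonal period of 3.

3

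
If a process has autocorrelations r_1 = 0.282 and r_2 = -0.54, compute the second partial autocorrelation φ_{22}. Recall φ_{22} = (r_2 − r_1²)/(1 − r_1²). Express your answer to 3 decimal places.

φ_{22} = (r_2 − r_1²) / (1 − r_1²)
r_1² = (0.282)² = 0.079524
Numerator = -0.54 − 0.0795 = -0.6195; denominator = 1 − 0.0795 = 0.9205
φ_{22} = -0.6195 / 0.9205 = -0.673

-0.673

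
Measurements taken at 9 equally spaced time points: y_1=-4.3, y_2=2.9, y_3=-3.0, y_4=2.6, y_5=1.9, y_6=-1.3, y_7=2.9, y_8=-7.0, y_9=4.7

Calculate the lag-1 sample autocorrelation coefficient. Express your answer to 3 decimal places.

-0.656

Mean ȳ = (-4.3 + 2.9 − 3.0 + 2.6 + 1.9 − 1.3 + 2.9 − 7.0 + 4.7)/9 = -0.0667
Numerator Σ_{t=1}^{8}(y_t−ȳ)(y_{t+1}−ȳ) = -83.5411
Denominator Σ(y_t−ȳ)² = 127.4200
r_1 = -83.5411 / 127.4200 = -0.656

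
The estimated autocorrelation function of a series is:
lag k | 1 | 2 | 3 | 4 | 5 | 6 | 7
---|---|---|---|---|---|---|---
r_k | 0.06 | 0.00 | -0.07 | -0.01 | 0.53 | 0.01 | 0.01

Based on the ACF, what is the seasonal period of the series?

The largest autocorrelation is r_5 = 0.53; the remaining lags stay at or below 0.06.
The dominant spike at lag 5 indicates a seasonal period of 5.

5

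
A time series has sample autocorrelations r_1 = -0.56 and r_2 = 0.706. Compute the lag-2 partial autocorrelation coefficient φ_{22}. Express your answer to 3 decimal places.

0.572

φ_{22} = (r_2 − r_1²) / (1 − r_1²)
r_1² = (-0.56)² = 0.3136
Numerator = 0.706 − 0.3136 = 0.3924; denominator = 1 − 0.3136 = 0.6864
φ_{22} = 0.3924 / 0.6864 = 0.572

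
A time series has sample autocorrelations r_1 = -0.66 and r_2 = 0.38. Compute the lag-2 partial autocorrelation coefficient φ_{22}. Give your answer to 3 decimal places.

φ_{22} = (r_2 − r_1²) / (1 − r_1²)
r_1² = (-0.66)² = 0.4356
Numerator = 0.38 − 0.4356 = -0.0556; denominator = 1 − 0.4356 = 0.5644
φ_{22} = -0.0556 / 0.5644 = -0.099

-0.099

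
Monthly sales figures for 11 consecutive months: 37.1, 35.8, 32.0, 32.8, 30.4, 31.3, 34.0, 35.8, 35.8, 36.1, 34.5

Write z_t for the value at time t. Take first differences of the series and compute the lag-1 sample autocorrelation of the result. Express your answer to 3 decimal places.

0.129

First differences Δz: -1.3, -3.8, 0.8, -2.4, 0.9, 2.7, 1.8, 0.0, 0.3, -1.6
Mean of differences = -0.2600
Numerator Σ(Δz_t−Δz̄)(Δz_{t+1}−Δz̄) = 4.6404
Denominator Σ(Δz_t−Δz̄)² = 35.8440
r_1(Δz) = 4.6404 / 35.8440 = 0.129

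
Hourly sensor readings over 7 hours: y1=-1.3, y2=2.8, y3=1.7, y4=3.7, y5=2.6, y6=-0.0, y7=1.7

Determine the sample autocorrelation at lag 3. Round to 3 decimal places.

-0.271

Mean ȳ = (-1.3 + 2.8 + 1.7 + 3.7 + 2.6 − 0.0 + 1.7)/7 = 1.6000
Deviations from mean: -2.9000, 1.2000, 0.1000, 2.1000, 1.0000, -1.6000, 0.1000
Σ(y_t−ȳ)(y_{t+3}−ȳ) = (-6.0900) + (1.2000) + (-0.1600) + (0.2100) = -4.8400
Denominator Σ(y_t−ȳ)² = 17.8400
r_3 = -4.8400 / 17.8400 = -0.271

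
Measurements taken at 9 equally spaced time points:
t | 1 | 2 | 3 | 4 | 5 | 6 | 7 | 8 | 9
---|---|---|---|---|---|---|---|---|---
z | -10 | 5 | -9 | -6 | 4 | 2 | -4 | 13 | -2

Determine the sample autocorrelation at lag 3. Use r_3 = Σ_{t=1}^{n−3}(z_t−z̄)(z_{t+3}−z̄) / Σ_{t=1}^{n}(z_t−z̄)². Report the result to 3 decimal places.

0.297

Mean z̄ = (-10 + 5 − 9 − 6 + 4 + 2 − 4 + 13 − 2)/9 = -0.7778
Numerator Σ_{t=1}^{6}(z_t−z̄)(z_{t+3}−z̄) = 132.1852
Denominator Σ(z_t−z̄)² = 445.5556
r_3 = 132.1852 / 445.5556 = 0.297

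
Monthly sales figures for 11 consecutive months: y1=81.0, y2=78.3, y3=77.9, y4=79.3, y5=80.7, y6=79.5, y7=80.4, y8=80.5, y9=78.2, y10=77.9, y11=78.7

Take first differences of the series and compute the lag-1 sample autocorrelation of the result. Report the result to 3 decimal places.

-0.006

First differences Δy: -2.7, -0.4, 1.4, 1.4, -1.2, 0.9, 0.1, -2.3, -0.3, 0.8
Mean of differences = -0.2300
Numerator Σ(Δy_t−Δȳ)(Δy_{t+1}−Δȳ) = -0.1149
Denominator Σ(Δy_t−Δȳ)² = 19.1210
r_1(Δy) = -0.1149 / 19.1210 = -0.006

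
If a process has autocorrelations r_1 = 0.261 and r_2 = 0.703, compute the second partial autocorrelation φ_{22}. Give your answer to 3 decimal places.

φ_{22} = (r_2 − r_1²) / (1 − r_1²)
r_1² = (0.261)² = 0.068121
Numerator = 0.703 − 0.0681 = 0.6349; denominator = 1 − 0.0681 = 0.9319
φ_{22} = 0.6349 / 0.9319 = 0.681

0.681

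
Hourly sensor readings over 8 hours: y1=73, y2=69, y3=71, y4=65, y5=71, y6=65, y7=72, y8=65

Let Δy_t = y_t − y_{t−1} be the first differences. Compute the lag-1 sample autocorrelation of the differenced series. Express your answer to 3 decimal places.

-0.834

First differences Δy: -4, 2, -6, 6, -6, 7, -7
Mean of differences = -1.1429
Numerator Σ(Δy_t−Δȳ)(Δy_{t+1}−Δȳ) = -180.8776
Denominator Σ(Δy_t−Δȳ)² = 216.8571
r_1(Δy) = -180.8776 / 216.8571 = -0.834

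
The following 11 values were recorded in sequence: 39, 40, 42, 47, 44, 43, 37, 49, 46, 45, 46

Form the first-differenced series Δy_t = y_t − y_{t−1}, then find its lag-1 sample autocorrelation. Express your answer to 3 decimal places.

First differences Δy: 1, 2, 5, -3, -1, -6, 12, -3, -1, 1
Mean of differences = 0.7000
Numerator Σ(Δy_t−Δȳ)(Δy_{t+1}−Δȳ) = -103.9900
Denominator Σ(Δy_t−Δȳ)² = 226.1000
r_1(Δy) = -103.9900 / 226.1000 = -0.460

-0.460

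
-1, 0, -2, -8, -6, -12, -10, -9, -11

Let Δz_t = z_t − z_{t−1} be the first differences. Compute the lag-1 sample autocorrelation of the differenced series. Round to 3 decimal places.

First differences Δz: 1, -2, -6, 2, -6, 2, 1, -2
Mean of differences = -1.2500
Numerator Σ(Δz_t−Δz̄)(Δz_{t+1}−Δz̄) = -38.8125
Denominator Σ(Δz_t−Δz̄)² = 77.5000
r_1(Δz) = -38.8125 / 77.5000 = -0.501

-0.501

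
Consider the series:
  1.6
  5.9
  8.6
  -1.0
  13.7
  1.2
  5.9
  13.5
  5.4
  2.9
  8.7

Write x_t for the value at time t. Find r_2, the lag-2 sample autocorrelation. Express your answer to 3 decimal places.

-0.082

Mean x̄ = (1.6 + 5.9 + 8.6 − 1.0 + 13.7 + 1.2 + 5.9 + 13.5 + 5.4 + 2.9 + 8.7)/11 = 6.0364
Numerator Σ_{t=1}^{9}(x_t−x̄)(x_{t+2}−x̄) = -18.8954
Denominator Σ(x_t−x̄)² = 230.9655
r_2 = -18.8954 / 230.9655 = -0.082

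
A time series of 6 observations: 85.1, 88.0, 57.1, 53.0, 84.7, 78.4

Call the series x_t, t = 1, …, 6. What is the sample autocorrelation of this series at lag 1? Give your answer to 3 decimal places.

0.086

Mean x̄ = (85.1 + 88.0 + 57.1 + 53.0 + 84.7 + 78.4)/6 = 74.3833
Numerator Σ_{t=1}^{5}(x_t−x̄)(x_{t+1}−x̄) = 100.9931
Denominator Σ(x_t−x̄)² = 1178.7883
r_1 = 100.9931 / 1178.7883 = 0.086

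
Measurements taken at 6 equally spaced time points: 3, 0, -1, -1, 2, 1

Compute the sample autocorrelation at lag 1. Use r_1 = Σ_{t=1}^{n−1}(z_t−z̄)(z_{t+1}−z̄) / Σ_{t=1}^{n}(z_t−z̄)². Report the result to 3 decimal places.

Mean z̄ = (3 + 0 − 1 − 1 + 2 + 1)/6 = 0.6667
Σ(z_t−z̄)(z_{t+1}−z̄) = (-1.5556) + (1.1111) + (2.7778) + (-2.2222) + (0.4444) = 0.5556
Denominator Σ(z_t−z̄)² = 13.3333
r_1 = 0.5556 / 13.3333 = 0.042

0.042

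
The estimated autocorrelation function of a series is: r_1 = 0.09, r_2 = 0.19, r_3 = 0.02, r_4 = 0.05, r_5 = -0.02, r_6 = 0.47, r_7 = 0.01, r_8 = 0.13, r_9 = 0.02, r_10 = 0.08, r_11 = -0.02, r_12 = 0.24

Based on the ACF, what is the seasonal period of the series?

6

The largest autocorrelation is r_6 = 0.47, with a weaker echo at lag 12 (0.24); the remaining lags stay at or below 0.19.
The dominant spike at lag 6 indicates a seasonal period of 6.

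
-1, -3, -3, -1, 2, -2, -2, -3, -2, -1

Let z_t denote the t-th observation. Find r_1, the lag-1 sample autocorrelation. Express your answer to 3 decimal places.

0.100

Mean z̄ = (-1 − 3 − 3 − 1 + 2 − 2 − 2 − 3 − 2 − 1)/10 = -1.6000
Numerator Σ_{t=1}^{9}(z_t−z̄)(z_{t+1}−z̄) = 2.0400
Denominator Σ(z_t−z̄)² = 20.4000
r_1 = 2.0400 / 20.4000 = 0.100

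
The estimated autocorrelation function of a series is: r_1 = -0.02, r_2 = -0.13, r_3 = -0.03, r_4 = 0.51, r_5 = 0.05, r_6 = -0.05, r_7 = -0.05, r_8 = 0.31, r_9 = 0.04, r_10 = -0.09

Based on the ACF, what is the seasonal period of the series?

The largest autocorrelation is r_4 = 0.51, with a weaker echo at lag 8 (0.31); the remaining lags stay at or below 0.05.
The dominant spike at lag 4 indicates a seasonal period of 4.

4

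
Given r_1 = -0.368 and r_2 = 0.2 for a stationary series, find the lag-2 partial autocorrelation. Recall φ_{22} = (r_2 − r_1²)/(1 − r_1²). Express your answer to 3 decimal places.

φ_{22} = (r_2 − r_1²) / (1 − r_1²)
r_1² = (-0.368)² = 0.135424
Numerator = 0.2 − 0.1354 = 0.0646; denominator = 1 − 0.1354 = 0.8646
φ_{22} = 0.0646 / 0.8646 = 0.075

0.075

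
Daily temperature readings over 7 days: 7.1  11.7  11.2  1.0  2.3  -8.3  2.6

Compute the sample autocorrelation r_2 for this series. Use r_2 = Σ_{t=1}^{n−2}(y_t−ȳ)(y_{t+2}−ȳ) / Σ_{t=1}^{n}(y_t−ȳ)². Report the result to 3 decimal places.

Mean ȳ = (7.1 + 11.7 + 11.2 + 1.0 + 2.3 − 8.3 + 2.6)/7 = 3.9429
Deviations from mean: 3.1571, 7.7571, 7.2571, -2.9429, -1.6429, -12.2429, -1.3429
Σ(y_t−ȳ)(y_{t+2}−ȳ) = (22.9118) + (-22.8282) + (-11.9224) + (36.0290) + (2.2061) = 26.3963
Denominator Σ(y_t−ȳ)² = 285.8571
r_2 = 26.3963 / 285.8571 = 0.092

0.092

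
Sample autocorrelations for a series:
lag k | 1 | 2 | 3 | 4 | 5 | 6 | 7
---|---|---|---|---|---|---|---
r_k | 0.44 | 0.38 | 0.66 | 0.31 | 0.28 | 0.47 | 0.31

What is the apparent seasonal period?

3

The largest autocorrelation is r_3 = 0.66, with a weaker echo at lag 6 (0.47); the remaining lags stay at or below 0.44. The elevated value at lag 1 (0.44), dropping to 0.38 at lag 2, reflects decaying short-term dependence rather than seasonality.
The dominant spike at lag 3 indicates a seasonal period of 3.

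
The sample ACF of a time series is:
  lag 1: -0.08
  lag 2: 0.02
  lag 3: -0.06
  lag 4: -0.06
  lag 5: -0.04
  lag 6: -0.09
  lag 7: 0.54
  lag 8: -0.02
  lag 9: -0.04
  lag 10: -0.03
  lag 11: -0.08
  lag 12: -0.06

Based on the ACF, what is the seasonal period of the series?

The largest autocorrelation is r_7 = 0.54; the remaining lags stay at or below 0.02.
The dominant spike at lag 7 indicates a seasonal period of 7.

7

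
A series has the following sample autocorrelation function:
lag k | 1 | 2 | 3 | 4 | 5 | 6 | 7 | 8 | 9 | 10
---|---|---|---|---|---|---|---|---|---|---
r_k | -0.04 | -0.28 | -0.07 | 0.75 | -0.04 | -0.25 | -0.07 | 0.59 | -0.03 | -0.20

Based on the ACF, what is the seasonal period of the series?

The largest autocorrelation is r_4 = 0.75, with a weaker echo at lag 8 (0.59); the remaining lags stay at or below -0.03.
The dominant spike at lag 4 indicates a seasonal period of 4.

4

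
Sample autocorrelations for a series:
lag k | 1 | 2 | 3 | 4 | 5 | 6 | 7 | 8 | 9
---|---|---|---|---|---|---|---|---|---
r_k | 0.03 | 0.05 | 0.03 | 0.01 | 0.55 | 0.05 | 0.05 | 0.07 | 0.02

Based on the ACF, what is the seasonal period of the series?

5

The largest autocorrelation is r_5 = 0.55; the remaining lags stay at or below 0.07.
The dominant spike at lag 5 indicates a seasonal period of 5.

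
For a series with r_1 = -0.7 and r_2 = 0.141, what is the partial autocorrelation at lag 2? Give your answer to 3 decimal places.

-0.684

φ_{22} = (r_2 − r_1²) / (1 − r_1²)
r_1² = (-0.7)² = 0.49
Numerator = 0.141 − 0.4900 = -0.3490; denominator = 1 − 0.4900 = 0.5100
φ_{22} = -0.3490 / 0.5100 = -0.684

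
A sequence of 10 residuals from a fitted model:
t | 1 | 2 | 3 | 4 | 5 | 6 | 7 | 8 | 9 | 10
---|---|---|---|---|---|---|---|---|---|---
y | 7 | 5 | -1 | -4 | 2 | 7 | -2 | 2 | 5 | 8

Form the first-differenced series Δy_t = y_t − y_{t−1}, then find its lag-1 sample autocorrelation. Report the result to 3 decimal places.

First differences Δy: -2, -6, -3, 6, 5, -9, 4, 3, 3
Mean of differences = 0.1111
Numerator Σ(Δy_t−Δȳ)(Δy_{t+1}−Δȳ) = -18.0123
Denominator Σ(Δy_t−Δȳ)² = 224.8889
r_1(Δy) = -18.0123 / 224.8889 = -0.080

-0.080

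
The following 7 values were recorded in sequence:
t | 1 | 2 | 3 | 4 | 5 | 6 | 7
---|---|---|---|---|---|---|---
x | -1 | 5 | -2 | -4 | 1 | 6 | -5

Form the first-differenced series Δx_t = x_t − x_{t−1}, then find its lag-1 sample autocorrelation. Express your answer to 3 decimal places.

-0.263

First differences Δx: 6, -7, -2, 5, 5, -11
Mean of differences = -0.6667
Numerator Σ(Δx_t−Δx̄)(Δx_{t+1}−Δx̄) = -67.7778
Denominator Σ(Δx_t−Δx̄)² = 257.3333
r_1(Δx) = -67.7778 / 257.3333 = -0.263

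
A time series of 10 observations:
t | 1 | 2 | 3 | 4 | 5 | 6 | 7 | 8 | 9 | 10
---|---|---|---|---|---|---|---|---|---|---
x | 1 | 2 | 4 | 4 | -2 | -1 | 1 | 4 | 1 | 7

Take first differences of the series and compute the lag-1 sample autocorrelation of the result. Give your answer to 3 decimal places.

First differences Δx: 1, 2, 0, -6, 1, 2, 3, -3, 6
Mean of differences = 0.6667
Numerator Σ(Δx_t−Δx̄)(Δx_{t+1}−Δx̄) = -22.7778
Denominator Σ(Δx_t−Δx̄)² = 96.0000
r_1(Δx) = -22.7778 / 96.0000 = -0.237

-0.237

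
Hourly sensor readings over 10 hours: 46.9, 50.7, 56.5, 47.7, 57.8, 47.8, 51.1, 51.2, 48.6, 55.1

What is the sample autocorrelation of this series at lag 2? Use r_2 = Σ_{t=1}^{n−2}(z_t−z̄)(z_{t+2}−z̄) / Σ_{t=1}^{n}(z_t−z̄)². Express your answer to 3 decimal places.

Mean z̄ = (46.9 + 50.7 + 56.5 + 47.7 + 57.8 + 47.8 + 51.1 + 51.2 + 48.6 + 55.1)/10 = 51.3400
Numerator Σ_{t=1}^{8}(z_t−z̄)(z_{t+2}−z̄) = 24.7148
Denominator Σ(z_t−z̄)² = 135.9840
r_2 = 24.7148 / 135.9840 = 0.182

0.182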